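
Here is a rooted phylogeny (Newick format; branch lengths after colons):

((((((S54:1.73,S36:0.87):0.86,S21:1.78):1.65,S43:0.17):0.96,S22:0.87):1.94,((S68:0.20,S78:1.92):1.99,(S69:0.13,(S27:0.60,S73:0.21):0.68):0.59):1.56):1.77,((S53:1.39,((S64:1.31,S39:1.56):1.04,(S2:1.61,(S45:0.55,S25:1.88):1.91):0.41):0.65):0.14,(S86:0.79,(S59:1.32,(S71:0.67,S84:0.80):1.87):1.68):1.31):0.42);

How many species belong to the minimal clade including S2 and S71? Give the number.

10

The MRCA of S2 and S71 is the node subtending ((S53,((S64,S39),(S2,(S45,S25)))),(S86,(S59,(S71,S84)))).
That clade contains 10 terminal taxa: S2, S25, S39, S45, S53, S59, S64, S71, S84, S86.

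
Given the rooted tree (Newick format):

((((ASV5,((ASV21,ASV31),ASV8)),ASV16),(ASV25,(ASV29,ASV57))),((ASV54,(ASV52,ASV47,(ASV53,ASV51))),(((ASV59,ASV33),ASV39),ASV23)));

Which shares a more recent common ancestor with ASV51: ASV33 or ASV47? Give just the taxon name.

The MRCA of ASV51 and ASV47 subtends (ASV52,ASV47,(ASV53,ASV51)) (4 taxa).
The MRCA of ASV51 and ASV33 subtends ((ASV54,(ASV52,ASV47,(ASV53,ASV51))),(((ASV59,ASV33),ASV39),ASV23)) (9 taxa).
The first is nested inside the second, so ASV51 shares a more recent common ancestor with ASV47.

ASV47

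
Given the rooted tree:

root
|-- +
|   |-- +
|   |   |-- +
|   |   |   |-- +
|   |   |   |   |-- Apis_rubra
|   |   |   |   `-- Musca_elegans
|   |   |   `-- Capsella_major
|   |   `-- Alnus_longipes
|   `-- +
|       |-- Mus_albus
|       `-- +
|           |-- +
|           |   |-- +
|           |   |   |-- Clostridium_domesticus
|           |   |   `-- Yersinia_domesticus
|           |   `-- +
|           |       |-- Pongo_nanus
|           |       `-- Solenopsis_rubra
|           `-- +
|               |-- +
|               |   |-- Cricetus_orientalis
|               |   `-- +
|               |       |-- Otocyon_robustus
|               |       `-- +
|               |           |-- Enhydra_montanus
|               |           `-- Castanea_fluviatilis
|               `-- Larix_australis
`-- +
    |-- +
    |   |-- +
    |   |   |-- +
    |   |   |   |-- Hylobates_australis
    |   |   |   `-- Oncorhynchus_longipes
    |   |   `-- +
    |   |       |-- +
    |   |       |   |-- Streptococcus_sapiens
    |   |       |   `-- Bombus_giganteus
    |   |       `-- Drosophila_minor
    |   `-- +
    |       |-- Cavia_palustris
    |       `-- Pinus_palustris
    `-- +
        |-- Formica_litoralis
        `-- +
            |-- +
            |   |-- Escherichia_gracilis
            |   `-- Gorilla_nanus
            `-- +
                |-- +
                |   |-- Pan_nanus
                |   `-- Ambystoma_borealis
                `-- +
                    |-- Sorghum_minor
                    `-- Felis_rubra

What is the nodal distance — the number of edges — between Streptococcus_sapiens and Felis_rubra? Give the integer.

10

The MRCA of Streptococcus_sapiens and Felis_rubra is the node subtending ((((Hylobates_australis,Oncorhynchus_longipes),((Streptococcus_sapiens,Bombus_giganteus),Drosophila_minor)),(Cavia_palustris,Pinus_palustris)),(Formica_litoralis,((Escherichia_gracilis,Gorilla_nanus),((Pan_nanus,Ambystoma_borealis),(Sorghum_minor,Felis_rubra))))).
From Streptococcus_sapiens up to that node: 5 branches. From Felis_rubra up to the same node: 5 branches. Total: 5 + 5 = 10.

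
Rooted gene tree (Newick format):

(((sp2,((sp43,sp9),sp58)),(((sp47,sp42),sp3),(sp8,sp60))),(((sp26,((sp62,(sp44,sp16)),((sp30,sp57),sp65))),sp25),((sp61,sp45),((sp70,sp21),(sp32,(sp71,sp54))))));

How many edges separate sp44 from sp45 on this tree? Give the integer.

9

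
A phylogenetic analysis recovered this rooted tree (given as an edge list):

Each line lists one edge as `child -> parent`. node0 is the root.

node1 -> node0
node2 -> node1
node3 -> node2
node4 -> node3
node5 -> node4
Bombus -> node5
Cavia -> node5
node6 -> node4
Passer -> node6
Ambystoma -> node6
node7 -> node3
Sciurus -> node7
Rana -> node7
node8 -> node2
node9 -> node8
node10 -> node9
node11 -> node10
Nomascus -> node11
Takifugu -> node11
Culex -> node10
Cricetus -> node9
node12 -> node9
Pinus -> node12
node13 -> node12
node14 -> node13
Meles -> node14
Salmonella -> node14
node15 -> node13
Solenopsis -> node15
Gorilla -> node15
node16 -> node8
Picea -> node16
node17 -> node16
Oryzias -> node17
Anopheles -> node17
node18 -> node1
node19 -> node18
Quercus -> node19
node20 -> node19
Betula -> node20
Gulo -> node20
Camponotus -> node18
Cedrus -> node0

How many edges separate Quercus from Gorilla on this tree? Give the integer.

10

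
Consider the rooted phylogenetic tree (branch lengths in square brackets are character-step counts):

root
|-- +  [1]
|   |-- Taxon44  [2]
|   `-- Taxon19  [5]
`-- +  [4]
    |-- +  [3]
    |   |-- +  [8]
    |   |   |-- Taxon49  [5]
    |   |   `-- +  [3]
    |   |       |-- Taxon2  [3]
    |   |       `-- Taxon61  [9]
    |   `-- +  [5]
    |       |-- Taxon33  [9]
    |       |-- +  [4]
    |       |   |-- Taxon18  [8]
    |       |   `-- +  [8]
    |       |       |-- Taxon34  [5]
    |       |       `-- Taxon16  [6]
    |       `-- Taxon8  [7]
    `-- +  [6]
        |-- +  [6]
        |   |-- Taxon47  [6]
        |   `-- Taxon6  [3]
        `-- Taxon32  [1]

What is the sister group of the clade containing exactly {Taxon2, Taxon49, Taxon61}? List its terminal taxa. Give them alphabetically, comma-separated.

Taxon16, Taxon18, Taxon33, Taxon34, Taxon8

The clade containing exactly {Taxon2, Taxon49, Taxon61} attaches to the tree at the node subtending ((Taxon49,(Taxon2,Taxon61)),(Taxon33,(Taxon18,(Taxon34,Taxon16)),Taxon8)).
The other lineage descending from that same node — the sister group — is (Taxon33,(Taxon18,(Taxon34,Taxon16)),Taxon8); its 5 tips in alphabetical order are the answer.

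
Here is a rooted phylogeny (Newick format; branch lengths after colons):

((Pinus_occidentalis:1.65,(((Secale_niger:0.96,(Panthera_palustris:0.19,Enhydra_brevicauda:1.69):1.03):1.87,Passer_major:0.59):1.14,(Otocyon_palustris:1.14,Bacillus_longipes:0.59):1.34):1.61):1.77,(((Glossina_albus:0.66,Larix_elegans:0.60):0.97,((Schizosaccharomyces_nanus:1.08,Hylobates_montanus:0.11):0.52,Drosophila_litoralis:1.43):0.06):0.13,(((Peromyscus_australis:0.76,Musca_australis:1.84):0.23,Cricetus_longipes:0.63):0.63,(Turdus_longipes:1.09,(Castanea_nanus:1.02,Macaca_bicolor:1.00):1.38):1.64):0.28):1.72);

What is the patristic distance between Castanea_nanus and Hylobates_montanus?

5.14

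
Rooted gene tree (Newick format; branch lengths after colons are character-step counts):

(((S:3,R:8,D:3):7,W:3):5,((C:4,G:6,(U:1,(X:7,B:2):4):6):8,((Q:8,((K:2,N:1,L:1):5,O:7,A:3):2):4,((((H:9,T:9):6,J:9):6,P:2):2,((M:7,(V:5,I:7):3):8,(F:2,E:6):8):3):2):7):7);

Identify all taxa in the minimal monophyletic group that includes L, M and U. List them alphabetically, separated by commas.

A, B, C, E, F, G, H, I, J, K, L, M, N, O, P, Q, T, U, V, X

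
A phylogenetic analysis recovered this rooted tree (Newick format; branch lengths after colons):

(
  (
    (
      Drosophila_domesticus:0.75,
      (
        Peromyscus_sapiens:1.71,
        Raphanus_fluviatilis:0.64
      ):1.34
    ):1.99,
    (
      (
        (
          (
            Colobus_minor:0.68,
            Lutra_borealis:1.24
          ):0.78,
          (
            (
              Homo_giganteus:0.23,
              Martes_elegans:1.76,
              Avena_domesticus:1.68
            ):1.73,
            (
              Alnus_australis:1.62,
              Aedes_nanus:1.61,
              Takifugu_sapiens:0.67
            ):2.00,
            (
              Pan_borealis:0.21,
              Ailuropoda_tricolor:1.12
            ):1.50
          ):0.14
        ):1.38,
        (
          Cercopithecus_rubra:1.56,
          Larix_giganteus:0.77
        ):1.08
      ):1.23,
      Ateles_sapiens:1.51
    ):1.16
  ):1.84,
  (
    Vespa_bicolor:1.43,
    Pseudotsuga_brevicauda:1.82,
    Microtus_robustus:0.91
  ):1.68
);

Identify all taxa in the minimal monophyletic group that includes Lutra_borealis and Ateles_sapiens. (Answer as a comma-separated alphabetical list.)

Tracing Lutra_borealis: it sits inside (Colobus_minor,Lutra_borealis).
Tracing Ateles_sapiens: it sits inside ((((Colobus_minor,Lutra_borealis),((Homo_giganteus,Martes_elegans,Avena_domesticus),(Alnus_australis,Aedes_nanus,Takifugu_sapiens),(Pan_borealis,Ailuropoda_tricolor))),(Cercopithecus_rubra,Larix_giganteus)),Ateles_sapiens).
The smallest clade enclosing both is ((((Colobus_minor,Lutra_borealis),((Homo_giganteus,Martes_elegans,Avena_domesticus),(Alnus_australis,Aedes_nanus,Takifugu_sapiens),(Pan_borealis,Ailuropoda_tricolor))),(Cercopithecus_rubra,Larix_giganteus)),Ateles_sapiens); the answer is its 13 terminal taxa in alphabetical order.

Aedes_nanus, Ailuropoda_tricolor, Alnus_australis, Ateles_sapiens, Avena_domesticus, Cercopithecus_rubra, Colobus_minor, Homo_giganteus, Larix_giganteus, Lutra_borealis, Martes_elegans, Pan_borealis, Takifugu_sapiens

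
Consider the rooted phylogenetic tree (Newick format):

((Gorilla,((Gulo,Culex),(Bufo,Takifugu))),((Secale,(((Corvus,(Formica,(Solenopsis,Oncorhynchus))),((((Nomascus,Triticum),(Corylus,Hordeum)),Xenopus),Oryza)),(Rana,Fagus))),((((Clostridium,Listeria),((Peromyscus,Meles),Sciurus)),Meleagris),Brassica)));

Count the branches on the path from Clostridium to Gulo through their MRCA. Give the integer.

10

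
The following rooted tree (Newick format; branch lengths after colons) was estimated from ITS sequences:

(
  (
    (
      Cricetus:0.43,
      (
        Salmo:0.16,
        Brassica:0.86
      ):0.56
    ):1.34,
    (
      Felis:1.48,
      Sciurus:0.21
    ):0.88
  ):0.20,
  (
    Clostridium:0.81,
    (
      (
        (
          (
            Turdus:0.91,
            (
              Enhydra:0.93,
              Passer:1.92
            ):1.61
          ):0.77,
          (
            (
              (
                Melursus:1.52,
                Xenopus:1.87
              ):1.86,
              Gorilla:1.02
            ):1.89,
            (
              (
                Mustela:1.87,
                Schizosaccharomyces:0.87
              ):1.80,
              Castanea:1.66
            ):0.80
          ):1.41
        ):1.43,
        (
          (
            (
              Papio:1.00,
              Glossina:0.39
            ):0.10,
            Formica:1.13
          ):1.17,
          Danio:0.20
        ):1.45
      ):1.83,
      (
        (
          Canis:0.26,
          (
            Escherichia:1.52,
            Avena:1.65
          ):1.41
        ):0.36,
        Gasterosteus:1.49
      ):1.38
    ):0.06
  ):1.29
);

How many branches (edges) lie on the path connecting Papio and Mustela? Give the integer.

The MRCA of Papio and Mustela is the node subtending (((Turdus,(Enhydra,Passer)),(((Melursus,Xenopus),Gorilla),((Mustela,Schizosaccharomyces),Castanea))),(((Papio,Glossina),Formica),Danio)).
From Papio up to that node: 4 branches. From Mustela up to the same node: 5 branches. Total: 4 + 5 = 9.

9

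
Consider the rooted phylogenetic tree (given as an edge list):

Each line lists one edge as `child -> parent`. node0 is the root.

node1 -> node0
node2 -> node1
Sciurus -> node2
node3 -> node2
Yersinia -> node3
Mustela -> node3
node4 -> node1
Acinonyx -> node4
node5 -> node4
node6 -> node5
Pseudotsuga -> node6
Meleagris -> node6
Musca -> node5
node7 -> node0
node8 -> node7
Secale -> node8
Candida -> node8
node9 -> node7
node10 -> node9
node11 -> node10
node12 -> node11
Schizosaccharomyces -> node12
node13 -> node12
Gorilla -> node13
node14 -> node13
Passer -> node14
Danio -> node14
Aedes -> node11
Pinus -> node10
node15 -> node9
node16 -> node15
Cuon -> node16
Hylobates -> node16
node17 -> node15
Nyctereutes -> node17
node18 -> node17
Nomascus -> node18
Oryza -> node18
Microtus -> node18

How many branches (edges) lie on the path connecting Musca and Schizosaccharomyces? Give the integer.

The MRCA of Musca and Schizosaccharomyces is the root of the tree.
From Musca up to that node: 4 branches. From Schizosaccharomyces up to the same node: 6 branches. Total: 4 + 6 = 10.

10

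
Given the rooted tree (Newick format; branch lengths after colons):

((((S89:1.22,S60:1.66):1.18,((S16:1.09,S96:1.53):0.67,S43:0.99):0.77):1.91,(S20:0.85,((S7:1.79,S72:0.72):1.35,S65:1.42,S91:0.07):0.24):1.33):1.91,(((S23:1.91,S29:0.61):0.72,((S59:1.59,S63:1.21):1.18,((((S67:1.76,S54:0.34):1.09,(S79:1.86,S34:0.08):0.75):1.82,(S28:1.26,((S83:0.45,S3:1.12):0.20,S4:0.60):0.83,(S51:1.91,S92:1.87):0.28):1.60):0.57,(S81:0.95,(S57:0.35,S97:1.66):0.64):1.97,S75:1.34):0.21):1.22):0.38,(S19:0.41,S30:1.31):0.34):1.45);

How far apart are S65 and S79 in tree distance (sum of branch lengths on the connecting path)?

The path runs S65 → … → MRCA → … → S79; the MRCA is the root of the tree.
Branch lengths along that path: 1.42 + 0.24 + 1.33 + 1.91 + 1.45 + 0.38 + 1.22 + 0.21 + 0.57 + 1.82 + 0.75 + 1.86 = 13.16.

13.16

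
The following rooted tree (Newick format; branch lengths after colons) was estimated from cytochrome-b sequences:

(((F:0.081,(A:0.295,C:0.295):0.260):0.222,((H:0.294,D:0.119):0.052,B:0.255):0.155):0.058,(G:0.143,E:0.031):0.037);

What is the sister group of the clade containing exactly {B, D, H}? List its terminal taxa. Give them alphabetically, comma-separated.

The clade containing exactly {B, D, H} attaches to the tree at the node subtending ((F,(A,C)),((H,D),B)).
The other lineage descending from that same node — the sister group — is (F,(A,C)); its 3 tips in alphabetical order are the answer.

A, C, F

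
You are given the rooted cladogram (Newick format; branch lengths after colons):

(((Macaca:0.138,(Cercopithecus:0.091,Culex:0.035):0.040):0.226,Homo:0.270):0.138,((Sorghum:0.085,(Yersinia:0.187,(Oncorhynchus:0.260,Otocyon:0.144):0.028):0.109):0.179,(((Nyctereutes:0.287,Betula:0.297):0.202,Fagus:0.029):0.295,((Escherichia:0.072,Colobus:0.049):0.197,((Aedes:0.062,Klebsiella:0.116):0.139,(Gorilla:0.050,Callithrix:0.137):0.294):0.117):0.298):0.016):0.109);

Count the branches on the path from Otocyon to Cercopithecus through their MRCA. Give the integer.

9

The MRCA of Otocyon and Cercopithecus is the root of the tree.
From Otocyon up to that node: 5 branches. From Cercopithecus up to the same node: 4 branches. Total: 5 + 4 = 9.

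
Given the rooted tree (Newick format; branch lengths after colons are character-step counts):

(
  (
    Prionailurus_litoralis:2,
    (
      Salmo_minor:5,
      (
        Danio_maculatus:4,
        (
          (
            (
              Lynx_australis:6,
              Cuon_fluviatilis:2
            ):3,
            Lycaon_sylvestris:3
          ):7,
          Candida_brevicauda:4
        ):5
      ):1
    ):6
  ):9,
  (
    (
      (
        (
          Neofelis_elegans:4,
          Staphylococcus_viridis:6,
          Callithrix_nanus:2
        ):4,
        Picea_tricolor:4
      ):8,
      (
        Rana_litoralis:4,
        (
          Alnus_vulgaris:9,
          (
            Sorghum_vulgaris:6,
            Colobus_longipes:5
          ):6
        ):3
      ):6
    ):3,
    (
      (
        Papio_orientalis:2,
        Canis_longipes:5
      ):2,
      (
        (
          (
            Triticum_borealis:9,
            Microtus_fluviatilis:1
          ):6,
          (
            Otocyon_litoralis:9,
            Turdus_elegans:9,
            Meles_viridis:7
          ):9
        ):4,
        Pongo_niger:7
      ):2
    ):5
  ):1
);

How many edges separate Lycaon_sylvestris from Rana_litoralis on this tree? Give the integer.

10

The MRCA of Lycaon_sylvestris and Rana_litoralis is the root of the tree.
From Lycaon_sylvestris up to that node: 6 branches. From Rana_litoralis up to the same node: 4 branches. Total: 6 + 4 = 10.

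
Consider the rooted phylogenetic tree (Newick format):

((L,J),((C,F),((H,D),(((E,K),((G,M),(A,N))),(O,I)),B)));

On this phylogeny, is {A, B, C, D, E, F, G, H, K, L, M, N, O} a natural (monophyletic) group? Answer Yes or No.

No

The MRCA of the listed taxa is the root, so the smallest clade containing them is the whole tree.
That clade also contains I, J, which are not in the proposed group, so the group is not monophyletic.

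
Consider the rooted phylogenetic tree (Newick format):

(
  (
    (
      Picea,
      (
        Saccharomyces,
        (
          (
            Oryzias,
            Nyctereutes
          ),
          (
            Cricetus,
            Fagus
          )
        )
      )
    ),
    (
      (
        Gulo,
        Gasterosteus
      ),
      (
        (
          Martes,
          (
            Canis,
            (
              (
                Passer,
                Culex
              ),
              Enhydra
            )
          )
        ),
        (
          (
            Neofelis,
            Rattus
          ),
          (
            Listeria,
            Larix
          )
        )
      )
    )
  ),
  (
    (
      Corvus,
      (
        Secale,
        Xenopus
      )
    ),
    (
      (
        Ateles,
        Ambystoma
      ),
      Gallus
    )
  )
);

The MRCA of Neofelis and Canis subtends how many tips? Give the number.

The MRCA of Neofelis and Canis is the node subtending ((Martes,(Canis,((Passer,Culex),Enhydra))),((Neofelis,Rattus),(Listeria,Larix))).
That clade contains 9 terminal taxa: Canis, Culex, Enhydra, Larix, Listeria, Martes, Neofelis, Passer, Rattus.

9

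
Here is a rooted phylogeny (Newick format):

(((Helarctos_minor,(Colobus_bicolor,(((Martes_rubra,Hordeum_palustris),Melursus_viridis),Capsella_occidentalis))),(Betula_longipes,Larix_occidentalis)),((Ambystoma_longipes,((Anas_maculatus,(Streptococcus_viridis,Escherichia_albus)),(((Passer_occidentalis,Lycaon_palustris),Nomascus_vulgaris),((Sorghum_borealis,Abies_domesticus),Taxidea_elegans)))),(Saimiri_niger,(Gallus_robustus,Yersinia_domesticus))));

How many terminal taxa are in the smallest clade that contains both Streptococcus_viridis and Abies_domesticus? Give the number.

The MRCA of Streptococcus_viridis and Abies_domesticus is the node subtending ((Anas_maculatus,(Streptococcus_viridis,Escherichia_albus)),(((Passer_occidentalis,Lycaon_palustris),Nomascus_vulgaris),((Sorghum_borealis,Abies_domesticus),Taxidea_elegans))).
That clade contains 9 terminal taxa: Abies_domesticus, Anas_maculatus, Escherichia_albus, Lycaon_palustris, Nomascus_vulgaris, Passer_occidentalis, Sorghum_borealis, Streptococcus_viridis, Taxidea_elegans.

9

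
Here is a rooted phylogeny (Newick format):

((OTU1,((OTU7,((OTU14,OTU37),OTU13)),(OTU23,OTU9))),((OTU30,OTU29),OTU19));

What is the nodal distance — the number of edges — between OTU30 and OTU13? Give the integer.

The MRCA of OTU30 and OTU13 is the root of the tree.
From OTU30 up to that node: 3 branches. From OTU13 up to the same node: 5 branches. Total: 3 + 5 = 8.

8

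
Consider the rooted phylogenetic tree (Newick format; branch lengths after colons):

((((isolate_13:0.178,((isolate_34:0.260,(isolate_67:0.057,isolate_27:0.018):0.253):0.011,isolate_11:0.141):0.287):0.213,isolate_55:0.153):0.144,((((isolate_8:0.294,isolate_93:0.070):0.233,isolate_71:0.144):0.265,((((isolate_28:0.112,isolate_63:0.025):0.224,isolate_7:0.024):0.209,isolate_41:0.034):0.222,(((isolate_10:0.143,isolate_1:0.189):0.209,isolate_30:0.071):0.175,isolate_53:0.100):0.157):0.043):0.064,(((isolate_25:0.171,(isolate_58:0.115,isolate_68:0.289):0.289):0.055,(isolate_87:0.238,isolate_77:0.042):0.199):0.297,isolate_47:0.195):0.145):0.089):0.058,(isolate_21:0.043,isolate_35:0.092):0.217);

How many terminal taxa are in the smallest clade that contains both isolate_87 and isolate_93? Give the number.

The MRCA of isolate_87 and isolate_93 is the node subtending ((((isolate_8,isolate_93),isolate_71),((((isolate_28,isolate_63),isolate_7),isolate_41),(((isolate_10,isolate_1),isolate_30),isolate_53))),(((isolate_25,(isolate_58,isolate_68)),(isolate_87,isolate_77)),isolate_47)).
That clade contains 17 terminal taxa: isolate_1, isolate_10, isolate_25, isolate_28, isolate_30, isolate_41, isolate_47, isolate_53, isolate_58, isolate_63, isolate_68, isolate_7, isolate_71, isolate_77, isolate_8, isolate_87, isolate_93.

17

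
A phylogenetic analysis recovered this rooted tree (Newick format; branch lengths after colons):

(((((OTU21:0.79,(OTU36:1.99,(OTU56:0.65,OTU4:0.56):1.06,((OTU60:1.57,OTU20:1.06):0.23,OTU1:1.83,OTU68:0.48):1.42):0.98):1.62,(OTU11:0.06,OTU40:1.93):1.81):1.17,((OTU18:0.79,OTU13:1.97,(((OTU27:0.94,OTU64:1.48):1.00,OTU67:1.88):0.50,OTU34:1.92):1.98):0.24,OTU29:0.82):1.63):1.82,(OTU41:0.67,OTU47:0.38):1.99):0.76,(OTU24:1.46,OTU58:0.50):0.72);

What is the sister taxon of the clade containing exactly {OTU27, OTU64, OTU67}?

The clade containing exactly {OTU27, OTU64, OTU67} attaches to the tree at the node subtending (((OTU27,OTU64),OTU67),OTU34).
The other lineage descending from that same node — the sister group — is the single tip OTU34.

OTU34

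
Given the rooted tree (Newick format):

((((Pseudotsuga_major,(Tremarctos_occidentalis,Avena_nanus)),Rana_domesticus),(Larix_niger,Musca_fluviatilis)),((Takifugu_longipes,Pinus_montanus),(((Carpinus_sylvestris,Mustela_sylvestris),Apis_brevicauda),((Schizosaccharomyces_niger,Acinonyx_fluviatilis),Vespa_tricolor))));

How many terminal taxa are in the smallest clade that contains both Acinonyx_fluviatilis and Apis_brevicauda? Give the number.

The MRCA of Acinonyx_fluviatilis and Apis_brevicauda is the node subtending (((Carpinus_sylvestris,Mustela_sylvestris),Apis_brevicauda),((Schizosaccharomyces_niger,Acinonyx_fluviatilis),Vespa_tricolor)).
That clade contains 6 terminal taxa: Acinonyx_fluviatilis, Apis_brevicauda, Carpinus_sylvestris, Mustela_sylvestris, Schizosaccharomyces_niger, Vespa_tricolor.

6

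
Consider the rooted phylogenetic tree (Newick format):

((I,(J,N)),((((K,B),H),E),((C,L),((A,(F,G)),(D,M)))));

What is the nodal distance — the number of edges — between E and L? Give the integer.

The MRCA of E and L is the node subtending ((((K,B),H),E),((C,L),((A,(F,G)),(D,M)))).
From E up to that node: 2 branches. From L up to the same node: 3 branches. Total: 2 + 3 = 5.

5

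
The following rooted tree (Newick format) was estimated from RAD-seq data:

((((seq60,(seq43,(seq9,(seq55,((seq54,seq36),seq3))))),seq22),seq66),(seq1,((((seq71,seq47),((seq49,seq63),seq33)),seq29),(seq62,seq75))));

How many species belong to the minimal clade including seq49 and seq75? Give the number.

The MRCA of seq49 and seq75 is the node subtending ((((seq71,seq47),((seq49,seq63),seq33)),seq29),(seq62,seq75)).
That clade contains 8 terminal taxa: seq29, seq33, seq47, seq49, seq62, seq63, seq71, seq75.

8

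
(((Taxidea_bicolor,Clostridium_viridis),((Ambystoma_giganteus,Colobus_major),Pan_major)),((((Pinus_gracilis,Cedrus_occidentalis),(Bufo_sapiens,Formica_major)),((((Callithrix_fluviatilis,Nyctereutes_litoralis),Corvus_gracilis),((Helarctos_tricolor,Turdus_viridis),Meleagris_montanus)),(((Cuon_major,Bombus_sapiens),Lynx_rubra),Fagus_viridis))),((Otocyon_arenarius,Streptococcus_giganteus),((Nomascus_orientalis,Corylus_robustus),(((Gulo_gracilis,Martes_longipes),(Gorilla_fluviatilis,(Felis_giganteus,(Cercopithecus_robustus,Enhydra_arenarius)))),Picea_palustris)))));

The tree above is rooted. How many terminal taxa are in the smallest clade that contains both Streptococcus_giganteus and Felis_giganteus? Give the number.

11

The MRCA of Streptococcus_giganteus and Felis_giganteus is the node subtending ((Otocyon_arenarius,Streptococcus_giganteus),((Nomascus_orientalis,Corylus_robustus),(((Gulo_gracilis,Martes_longipes),(Gorilla_fluviatilis,(Felis_giganteus,(Cercopithecus_robustus,Enhydra_arenarius)))),Picea_palustris))).
That clade contains 11 terminal taxa: Cercopithecus_robustus, Corylus_robustus, Enhydra_arenarius, Felis_giganteus, Gorilla_fluviatilis, Gulo_gracilis, Martes_longipes, Nomascus_orientalis, Otocyon_arenarius, Picea_palustris, Streptococcus_giganteus.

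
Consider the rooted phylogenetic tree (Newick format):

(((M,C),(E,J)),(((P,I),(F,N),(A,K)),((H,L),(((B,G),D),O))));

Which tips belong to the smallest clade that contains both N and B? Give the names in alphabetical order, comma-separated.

A, B, D, F, G, H, I, K, L, N, O, P

Tracing N: it sits inside (F,N).
Tracing B: it sits inside (B,G).
The smallest clade enclosing both is (((P,I),(F,N),(A,K)),((H,L),(((B,G),D),O))); the answer is its 12 terminal taxa in alphabetical order.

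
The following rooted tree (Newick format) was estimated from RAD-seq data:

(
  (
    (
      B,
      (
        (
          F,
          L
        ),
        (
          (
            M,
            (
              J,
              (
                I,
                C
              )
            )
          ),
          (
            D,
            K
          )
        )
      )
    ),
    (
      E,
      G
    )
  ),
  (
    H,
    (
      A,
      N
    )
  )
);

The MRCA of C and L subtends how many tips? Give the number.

The MRCA of C and L is the node subtending ((F,L),((M,(J,(I,C))),(D,K))).
That clade contains 8 terminal taxa: C, D, F, I, J, K, L, M.

8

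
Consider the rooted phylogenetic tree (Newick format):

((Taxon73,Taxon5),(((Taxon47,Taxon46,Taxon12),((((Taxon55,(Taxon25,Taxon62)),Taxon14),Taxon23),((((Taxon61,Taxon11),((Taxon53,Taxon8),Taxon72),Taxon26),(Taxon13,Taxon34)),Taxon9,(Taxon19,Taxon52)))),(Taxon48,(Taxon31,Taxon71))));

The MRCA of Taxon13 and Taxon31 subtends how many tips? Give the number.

22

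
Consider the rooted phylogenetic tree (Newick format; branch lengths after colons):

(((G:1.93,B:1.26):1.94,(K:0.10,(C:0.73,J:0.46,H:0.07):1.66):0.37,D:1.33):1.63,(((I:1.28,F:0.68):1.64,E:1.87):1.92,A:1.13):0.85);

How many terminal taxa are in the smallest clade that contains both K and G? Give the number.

7

The MRCA of K and G is the node subtending ((G,B),(K,(C,J,H)),D).
That clade contains 7 terminal taxa: B, C, D, G, H, J, K.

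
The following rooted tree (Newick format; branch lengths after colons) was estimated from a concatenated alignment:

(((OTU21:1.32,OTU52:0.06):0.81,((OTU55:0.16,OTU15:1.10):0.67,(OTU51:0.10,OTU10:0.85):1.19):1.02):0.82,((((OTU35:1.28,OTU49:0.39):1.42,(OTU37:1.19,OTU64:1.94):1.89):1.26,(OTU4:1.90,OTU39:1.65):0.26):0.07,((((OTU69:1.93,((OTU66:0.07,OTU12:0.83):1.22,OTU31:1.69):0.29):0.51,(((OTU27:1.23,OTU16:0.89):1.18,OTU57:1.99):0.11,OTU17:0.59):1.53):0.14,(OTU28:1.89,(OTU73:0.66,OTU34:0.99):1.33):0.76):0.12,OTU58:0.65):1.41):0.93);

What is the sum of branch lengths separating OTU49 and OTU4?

The path runs OTU49 → … → MRCA → … → OTU4; the MRCA is the node subtending (((OTU35,OTU49),(OTU37,OTU64)),(OTU4,OTU39)).
Branch lengths along that path: 0.39 + 1.42 + 1.26 + 0.26 + 1.90 = 5.23.

5.23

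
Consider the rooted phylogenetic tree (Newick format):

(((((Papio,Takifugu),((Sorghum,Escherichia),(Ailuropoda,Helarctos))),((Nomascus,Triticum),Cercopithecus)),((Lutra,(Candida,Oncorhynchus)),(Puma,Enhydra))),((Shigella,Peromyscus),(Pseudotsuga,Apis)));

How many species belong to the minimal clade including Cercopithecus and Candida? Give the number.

The MRCA of Cercopithecus and Candida is the node subtending ((((Papio,Takifugu),((Sorghum,Escherichia),(Ailuropoda,Helarctos))),((Nomascus,Triticum),Cercopithecus)),((Lutra,(Candida,Oncorhynchus)),(Puma,Enhydra))).
That clade contains 14 terminal taxa: Ailuropoda, Candida, Cercopithecus, Enhydra, Escherichia, Helarctos, Lutra, Nomascus, Oncorhynchus, Papio, Puma, Sorghum, Takifugu, Triticum.

14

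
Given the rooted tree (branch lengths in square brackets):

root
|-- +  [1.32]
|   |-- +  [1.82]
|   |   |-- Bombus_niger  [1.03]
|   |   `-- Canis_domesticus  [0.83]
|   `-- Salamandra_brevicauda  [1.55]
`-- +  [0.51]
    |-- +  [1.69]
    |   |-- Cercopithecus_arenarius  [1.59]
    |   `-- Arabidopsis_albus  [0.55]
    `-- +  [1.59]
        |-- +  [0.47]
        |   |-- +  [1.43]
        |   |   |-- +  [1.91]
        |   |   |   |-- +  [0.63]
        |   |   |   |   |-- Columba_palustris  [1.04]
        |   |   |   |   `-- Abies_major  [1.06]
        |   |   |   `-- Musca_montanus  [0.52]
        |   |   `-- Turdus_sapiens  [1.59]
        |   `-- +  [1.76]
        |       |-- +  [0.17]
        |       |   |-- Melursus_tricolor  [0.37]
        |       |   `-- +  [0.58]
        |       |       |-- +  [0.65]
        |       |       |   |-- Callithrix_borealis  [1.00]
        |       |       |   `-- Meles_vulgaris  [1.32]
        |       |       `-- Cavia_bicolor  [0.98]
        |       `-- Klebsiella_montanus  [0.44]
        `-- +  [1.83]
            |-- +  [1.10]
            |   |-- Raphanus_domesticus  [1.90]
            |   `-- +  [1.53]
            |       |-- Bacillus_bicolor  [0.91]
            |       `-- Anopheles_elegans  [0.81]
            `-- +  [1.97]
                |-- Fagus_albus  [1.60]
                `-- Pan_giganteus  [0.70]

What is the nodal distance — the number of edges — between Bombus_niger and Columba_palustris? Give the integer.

The MRCA of Bombus_niger and Columba_palustris is the root of the tree.
From Bombus_niger up to that node: 3 branches. From Columba_palustris up to the same node: 7 branches. Total: 3 + 7 = 10.

10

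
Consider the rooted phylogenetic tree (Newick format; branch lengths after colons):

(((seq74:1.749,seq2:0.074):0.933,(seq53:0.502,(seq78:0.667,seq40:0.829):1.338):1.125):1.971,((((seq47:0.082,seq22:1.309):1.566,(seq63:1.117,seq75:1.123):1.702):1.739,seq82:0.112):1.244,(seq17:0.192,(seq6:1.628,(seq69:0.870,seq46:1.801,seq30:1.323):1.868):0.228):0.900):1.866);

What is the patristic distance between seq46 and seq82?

6.153

The path runs seq46 → … → MRCA → … → seq82; the MRCA is the node subtending ((((seq47,seq22),(seq63,seq75)),seq82),(seq17,(seq6,(seq69,seq46,seq30)))).
Branch lengths along that path: 1.801 + 1.868 + 0.228 + 0.900 + 1.244 + 0.112 = 6.153.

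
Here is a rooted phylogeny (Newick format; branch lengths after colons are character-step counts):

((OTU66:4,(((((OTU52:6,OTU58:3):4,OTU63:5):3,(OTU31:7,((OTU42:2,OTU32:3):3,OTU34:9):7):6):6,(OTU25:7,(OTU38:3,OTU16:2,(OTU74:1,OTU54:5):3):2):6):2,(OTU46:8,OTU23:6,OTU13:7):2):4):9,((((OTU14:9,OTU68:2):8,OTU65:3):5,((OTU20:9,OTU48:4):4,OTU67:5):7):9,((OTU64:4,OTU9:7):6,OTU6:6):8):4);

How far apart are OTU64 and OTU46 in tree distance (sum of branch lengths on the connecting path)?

45

The path runs OTU64 → … → MRCA → … → OTU46; the MRCA is the root of the tree.
Branch lengths along that path: 4 + 6 + 8 + 4 + 9 + 4 + 2 + 8 = 45.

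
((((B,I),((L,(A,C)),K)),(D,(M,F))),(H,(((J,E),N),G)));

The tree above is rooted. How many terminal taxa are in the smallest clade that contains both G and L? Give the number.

14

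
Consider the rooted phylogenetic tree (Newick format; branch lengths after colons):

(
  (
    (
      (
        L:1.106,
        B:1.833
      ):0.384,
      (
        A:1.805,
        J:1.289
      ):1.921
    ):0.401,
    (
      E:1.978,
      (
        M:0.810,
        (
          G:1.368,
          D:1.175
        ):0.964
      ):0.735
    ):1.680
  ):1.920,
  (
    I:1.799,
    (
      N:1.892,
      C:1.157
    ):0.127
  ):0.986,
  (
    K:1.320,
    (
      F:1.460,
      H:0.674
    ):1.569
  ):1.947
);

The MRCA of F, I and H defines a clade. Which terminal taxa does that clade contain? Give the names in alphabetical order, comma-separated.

Tracing F: it sits inside (F,H).
Tracing I: it sits inside (I,(N,C)).
Tracing H: it sits inside (F,H).
The smallest clade enclosing all 3 is the whole tree (their MRCA is the root), so the answer is all 14 tips in alphabetical order.

A, B, C, D, E, F, G, H, I, J, K, L, M, N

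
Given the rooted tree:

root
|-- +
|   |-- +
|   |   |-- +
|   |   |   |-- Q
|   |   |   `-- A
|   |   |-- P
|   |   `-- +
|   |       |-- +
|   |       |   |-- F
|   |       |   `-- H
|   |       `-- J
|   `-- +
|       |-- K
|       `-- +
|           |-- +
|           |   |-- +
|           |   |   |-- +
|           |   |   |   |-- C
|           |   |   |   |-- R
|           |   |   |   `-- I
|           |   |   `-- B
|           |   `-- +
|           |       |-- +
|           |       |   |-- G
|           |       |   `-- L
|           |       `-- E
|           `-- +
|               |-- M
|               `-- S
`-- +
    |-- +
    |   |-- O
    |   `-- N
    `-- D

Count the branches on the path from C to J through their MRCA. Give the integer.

9

The MRCA of C and J is the node subtending (((Q,A),P,((F,H),J)),(K,((((C,R,I),B),((G,L),E)),(M,S)))).
From C up to that node: 6 branches. From J up to the same node: 3 branches. Total: 6 + 3 = 9.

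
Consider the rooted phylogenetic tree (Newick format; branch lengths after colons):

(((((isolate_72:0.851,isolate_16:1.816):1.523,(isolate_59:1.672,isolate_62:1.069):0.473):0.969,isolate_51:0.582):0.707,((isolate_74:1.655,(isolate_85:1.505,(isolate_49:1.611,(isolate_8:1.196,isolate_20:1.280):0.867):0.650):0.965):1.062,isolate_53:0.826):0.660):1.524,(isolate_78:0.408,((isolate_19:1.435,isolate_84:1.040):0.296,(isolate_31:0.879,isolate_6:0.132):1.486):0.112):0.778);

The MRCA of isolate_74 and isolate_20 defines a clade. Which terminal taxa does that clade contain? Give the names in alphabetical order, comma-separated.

isolate_20, isolate_49, isolate_74, isolate_8, isolate_85

Tracing isolate_74: it sits inside (isolate_74,(isolate_85,(isolate_49,(isolate_8,isolate_20)))).
Tracing isolate_20: it sits inside (isolate_8,isolate_20).
The smallest clade enclosing both is (isolate_74,(isolate_85,(isolate_49,(isolate_8,isolate_20)))); the answer is its 5 terminal taxa in alphabetical order.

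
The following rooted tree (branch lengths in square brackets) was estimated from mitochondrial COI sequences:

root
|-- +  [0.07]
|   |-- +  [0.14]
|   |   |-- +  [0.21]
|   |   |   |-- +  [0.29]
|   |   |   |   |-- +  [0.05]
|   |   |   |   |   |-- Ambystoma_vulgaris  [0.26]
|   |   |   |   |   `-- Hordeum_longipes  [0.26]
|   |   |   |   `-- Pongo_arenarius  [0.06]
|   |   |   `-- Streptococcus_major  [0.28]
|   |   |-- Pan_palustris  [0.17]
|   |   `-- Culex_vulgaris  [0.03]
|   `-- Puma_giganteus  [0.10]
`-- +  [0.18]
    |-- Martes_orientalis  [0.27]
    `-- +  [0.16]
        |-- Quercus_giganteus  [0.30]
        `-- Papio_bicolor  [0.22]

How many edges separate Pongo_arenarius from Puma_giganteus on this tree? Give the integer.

The MRCA of Pongo_arenarius and Puma_giganteus is the node subtending (((((Ambystoma_vulgaris,Hordeum_longipes),Pongo_arenarius),Streptococcus_major),Pan_palustris,Culex_vulgaris),Puma_giganteus).
From Pongo_arenarius up to that node: 4 branches. From Puma_giganteus up to the same node: 1 branch. Total: 4 + 1 = 5.

5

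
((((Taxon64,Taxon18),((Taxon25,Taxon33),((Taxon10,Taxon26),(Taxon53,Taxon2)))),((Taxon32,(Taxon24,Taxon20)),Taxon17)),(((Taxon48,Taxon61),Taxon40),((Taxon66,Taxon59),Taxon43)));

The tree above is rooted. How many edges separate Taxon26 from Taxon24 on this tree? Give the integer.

The MRCA of Taxon26 and Taxon24 is the node subtending (((Taxon64,Taxon18),((Taxon25,Taxon33),((Taxon10,Taxon26),(Taxon53,Taxon2)))),((Taxon32,(Taxon24,Taxon20)),Taxon17)).
From Taxon26 up to that node: 5 branches. From Taxon24 up to the same node: 4 branches. Total: 5 + 4 = 9.

9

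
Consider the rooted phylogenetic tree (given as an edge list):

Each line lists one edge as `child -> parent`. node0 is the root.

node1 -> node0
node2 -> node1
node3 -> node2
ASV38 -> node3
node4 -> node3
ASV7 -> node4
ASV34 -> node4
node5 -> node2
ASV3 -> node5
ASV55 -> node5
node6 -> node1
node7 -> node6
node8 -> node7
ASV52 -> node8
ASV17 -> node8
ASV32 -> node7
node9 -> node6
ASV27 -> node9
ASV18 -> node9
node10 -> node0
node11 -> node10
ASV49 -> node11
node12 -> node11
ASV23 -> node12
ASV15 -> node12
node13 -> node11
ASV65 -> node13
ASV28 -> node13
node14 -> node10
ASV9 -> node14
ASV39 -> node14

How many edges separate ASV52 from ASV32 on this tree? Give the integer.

3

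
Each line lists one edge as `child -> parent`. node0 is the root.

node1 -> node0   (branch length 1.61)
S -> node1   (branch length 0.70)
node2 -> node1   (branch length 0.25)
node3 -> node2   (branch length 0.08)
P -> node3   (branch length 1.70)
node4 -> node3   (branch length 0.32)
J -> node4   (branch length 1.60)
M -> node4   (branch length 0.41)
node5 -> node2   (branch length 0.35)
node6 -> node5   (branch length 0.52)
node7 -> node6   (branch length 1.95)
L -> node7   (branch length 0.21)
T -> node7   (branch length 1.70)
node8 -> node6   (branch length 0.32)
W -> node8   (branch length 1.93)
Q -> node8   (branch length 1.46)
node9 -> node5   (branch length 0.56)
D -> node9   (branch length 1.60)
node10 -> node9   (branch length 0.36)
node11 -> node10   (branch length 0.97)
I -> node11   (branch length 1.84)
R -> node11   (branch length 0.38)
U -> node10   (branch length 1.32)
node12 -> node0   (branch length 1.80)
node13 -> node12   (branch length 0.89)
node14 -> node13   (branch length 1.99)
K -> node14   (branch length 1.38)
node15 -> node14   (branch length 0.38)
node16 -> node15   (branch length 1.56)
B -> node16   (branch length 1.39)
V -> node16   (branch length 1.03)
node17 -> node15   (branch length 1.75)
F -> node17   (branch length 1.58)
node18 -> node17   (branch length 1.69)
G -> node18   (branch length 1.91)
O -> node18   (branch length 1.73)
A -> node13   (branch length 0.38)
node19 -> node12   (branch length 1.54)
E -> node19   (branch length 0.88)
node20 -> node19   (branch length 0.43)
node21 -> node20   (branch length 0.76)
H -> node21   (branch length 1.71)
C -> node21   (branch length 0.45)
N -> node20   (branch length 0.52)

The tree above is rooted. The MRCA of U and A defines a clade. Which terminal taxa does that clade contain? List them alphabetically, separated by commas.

A, B, C, D, E, F, G, H, I, J, K, L, M, N, O, P, Q, R, S, T, U, V, W

Tracing U: it sits inside ((I,R),U).
Tracing A: it sits inside ((K,((B,V),(F,(G,O)))),A).
The smallest clade enclosing both is the whole tree (their MRCA is the root), so the answer is all 23 tips in alphabetical order.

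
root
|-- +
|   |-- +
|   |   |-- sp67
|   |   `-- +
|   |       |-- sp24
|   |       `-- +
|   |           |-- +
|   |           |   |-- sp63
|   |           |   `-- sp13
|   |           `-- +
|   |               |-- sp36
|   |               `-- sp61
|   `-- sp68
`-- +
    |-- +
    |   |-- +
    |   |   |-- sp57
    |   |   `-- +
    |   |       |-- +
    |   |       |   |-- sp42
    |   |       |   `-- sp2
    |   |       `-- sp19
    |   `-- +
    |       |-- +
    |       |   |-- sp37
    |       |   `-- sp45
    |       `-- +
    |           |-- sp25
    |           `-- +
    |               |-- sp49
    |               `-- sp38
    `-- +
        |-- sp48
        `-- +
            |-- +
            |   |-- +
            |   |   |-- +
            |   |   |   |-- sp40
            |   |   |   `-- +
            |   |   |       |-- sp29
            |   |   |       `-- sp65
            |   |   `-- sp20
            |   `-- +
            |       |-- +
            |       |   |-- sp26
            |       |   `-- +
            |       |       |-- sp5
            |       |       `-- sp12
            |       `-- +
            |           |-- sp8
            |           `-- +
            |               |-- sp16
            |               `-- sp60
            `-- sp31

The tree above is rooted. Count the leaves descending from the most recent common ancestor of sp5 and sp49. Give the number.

The MRCA of sp5 and sp49 is the node subtending (((sp57,((sp42,sp2),sp19)),((sp37,sp45),(sp25,(sp49,sp38)))),(sp48,((((sp40,(sp29,sp65)),sp20),((sp26,(sp5,sp12)),(sp8,(sp16,sp60)))),sp31))).
That clade contains 21 terminal taxa: sp12, sp16, sp19, sp2, sp20, sp25, sp26, sp29, sp31, sp37, sp38, sp40, sp42, sp45, sp48, sp49, sp5, sp57, sp60, sp65, sp8.

21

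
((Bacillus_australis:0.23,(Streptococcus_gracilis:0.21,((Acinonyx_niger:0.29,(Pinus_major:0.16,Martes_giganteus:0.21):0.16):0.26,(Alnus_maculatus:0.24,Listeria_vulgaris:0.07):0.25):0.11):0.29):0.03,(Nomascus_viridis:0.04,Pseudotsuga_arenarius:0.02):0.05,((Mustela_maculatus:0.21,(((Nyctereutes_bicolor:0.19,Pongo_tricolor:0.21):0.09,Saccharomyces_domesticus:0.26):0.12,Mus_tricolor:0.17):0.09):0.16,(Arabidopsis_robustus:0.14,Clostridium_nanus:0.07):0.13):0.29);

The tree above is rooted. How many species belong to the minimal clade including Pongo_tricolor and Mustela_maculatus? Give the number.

5

The MRCA of Pongo_tricolor and Mustela_maculatus is the node subtending (Mustela_maculatus,(((Nyctereutes_bicolor,Pongo_tricolor),Saccharomyces_domesticus),Mus_tricolor)).
That clade contains 5 terminal taxa: Mus_tricolor, Mustela_maculatus, Nyctereutes_bicolor, Pongo_tricolor, Saccharomyces_domesticus.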